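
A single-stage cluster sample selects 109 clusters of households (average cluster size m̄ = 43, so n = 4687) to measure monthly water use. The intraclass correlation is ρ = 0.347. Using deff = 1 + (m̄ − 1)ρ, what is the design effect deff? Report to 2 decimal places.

deff = 1 + (43 − 1)·0.347 = 1 + 14.574 = 15.574.

15.57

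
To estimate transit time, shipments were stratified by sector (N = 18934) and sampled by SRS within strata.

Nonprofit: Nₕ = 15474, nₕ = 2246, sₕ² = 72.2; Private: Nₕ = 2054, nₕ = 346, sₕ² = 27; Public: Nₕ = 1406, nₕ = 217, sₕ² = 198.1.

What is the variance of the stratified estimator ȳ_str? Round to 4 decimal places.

Var(ȳ_str) = Σₕ Wₕ²(1 − fₕ)sₕ²/nₕ with Wₕ = Nₕ/N, N = 18934.
Nonprofit: Wₕ = 0.81725996; term = 0.81725996²·(1 − 0.14514670)·72.2/2246 = 0.01835437.
Private: Wₕ = 0.10848210; term = 0.10848210²·(1 − 0.16845180)·27/346 = 7.636445 × 10^-4.
Public: Wₕ = 0.07425795; term = 0.07425795²·(1 − 0.15433855)·198.1/217 = 0.0042570345.
Sum = 0.023375049.

0.0234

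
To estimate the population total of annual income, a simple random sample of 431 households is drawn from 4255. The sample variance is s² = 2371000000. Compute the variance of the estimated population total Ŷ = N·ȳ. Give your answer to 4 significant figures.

8.951 × 10^13

Var(Ŷ) = N²·Var(ȳ) = N²·(1 − n/N)·s²/n.
f = 431/4255 = 0.10129260; Var(ȳ) = 0.89870740·2371000000/431 = 4.9439333 × 10^6.
Var(Ŷ) = 4255² · (4.9439333 × 10^6) = 8.9510036 × 10^13.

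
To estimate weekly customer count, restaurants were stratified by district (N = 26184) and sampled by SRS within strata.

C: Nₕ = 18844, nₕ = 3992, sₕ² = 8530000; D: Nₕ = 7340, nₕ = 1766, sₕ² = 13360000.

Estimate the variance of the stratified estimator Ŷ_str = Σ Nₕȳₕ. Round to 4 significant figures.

Var(Ŷ_str) = Σₕ Nₕ²(1 − fₕ)sₕ²/nₕ.
C: 18844²·(1 − 3992/18844)·8530000/3992 = 5.9802114 × 10^11.
D: 7340²·(1 − 1766/7340)·13360000/1766 = 3.0951292 × 10^11.
Sum = 9.0753406 × 10^11.

9.075 × 10^11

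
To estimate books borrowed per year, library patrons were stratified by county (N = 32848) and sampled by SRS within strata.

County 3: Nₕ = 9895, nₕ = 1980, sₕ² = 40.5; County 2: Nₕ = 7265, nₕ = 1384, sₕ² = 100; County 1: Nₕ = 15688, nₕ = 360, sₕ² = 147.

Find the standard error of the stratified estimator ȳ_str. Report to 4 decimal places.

0.3088

Var(ȳ_str) = Σₕ Wₕ²(1 − fₕ)sₕ²/nₕ with Wₕ = Nₕ/N, N = 32848.
County 3: Wₕ = 0.30123600; term = 0.30123600²·(1 − 0.20010106)·40.5/1980 = 0.0014846999.
County 2: Wₕ = 0.22117024; term = 0.22117024²·(1 − 0.19050241)·100/1384 = 0.0028610987.
County 1: Wₕ = 0.47759377; term = 0.47759377²·(1 − 0.02294748)·147/360 = 0.091001812.
Sum = 0.095347611.
SE = √(0.095347611) = 0.3088.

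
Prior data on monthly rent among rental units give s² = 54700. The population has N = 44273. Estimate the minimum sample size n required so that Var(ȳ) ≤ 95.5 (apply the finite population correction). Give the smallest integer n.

566

Without fpc, n₀ = s²/D = 54700/95.5 = 572.7749.
With fpc, (1 − n/N)·s²/n ≤ D requires n ≥ n₀/(1 + n₀/N) = 572.7749/(1 + 572.7749/44273) = 565.4594.
Rounding up, n = 566.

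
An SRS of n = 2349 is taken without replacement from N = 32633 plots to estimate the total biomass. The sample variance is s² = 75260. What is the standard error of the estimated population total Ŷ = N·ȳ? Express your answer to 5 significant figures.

177940

Var(Ŷ) = N²·Var(ȳ) = N²·(1 − n/N)·s²/n.
f = 2349/32633 = 0.07198235; Var(ȳ) = 0.92801765·75260/2349 = 29.732911.
Var(Ŷ) = 32633² · 29.732911 = 3.1662954 × 10^10.
SE(Ŷ) = √(3.1662954 × 10^10) = 177940.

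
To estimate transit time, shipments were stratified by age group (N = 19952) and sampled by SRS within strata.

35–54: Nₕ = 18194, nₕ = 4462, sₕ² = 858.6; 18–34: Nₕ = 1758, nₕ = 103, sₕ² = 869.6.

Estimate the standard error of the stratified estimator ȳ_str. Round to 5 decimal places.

0.42717

Var(ȳ_str) = Σₕ Wₕ²(1 − fₕ)sₕ²/nₕ with Wₕ = Nₕ/N, N = 19952.
35–54: Wₕ = 0.91188853; term = 0.91188853²·(1 − 0.24524569)·858.6/4462 = 0.1207676.
18–34: Wₕ = 0.08811147; term = 0.08811147²·(1 − 0.05858931)·869.6/103 = 0.061705845.
Sum = 0.18247345.
SE = √(0.18247345) = 0.42717.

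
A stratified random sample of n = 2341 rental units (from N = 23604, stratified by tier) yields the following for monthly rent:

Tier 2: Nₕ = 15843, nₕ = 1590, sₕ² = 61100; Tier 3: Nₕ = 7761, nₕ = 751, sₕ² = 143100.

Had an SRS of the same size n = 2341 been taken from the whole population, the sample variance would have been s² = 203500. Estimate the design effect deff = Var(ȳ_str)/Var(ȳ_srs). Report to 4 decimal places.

0.4365

Var(ȳ_str) = Σ Wₕ²(1−fₕ)sₕ²/nₕ with Wₕ = Nₕ/23604:
  Tier 2: (15843/23604)²·(1−1590/15843)·61100/1590 = 15.574589
  Tier 3: (7761/23604)²·(1−751/7761)·143100/751 = 18.606479
  → Var(ȳ_str) = 34.181068.
Var(ȳ_srs) = (1 − 2341/23604)·203500/2341 = 78.307243.
deff = 34.181068 / 78.307243 = 0.4365.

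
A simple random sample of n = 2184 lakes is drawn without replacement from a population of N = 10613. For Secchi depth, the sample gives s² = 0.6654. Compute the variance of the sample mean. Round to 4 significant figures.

Under SRS without replacement, Var(ȳ) = (1 − f)·s²/n with f = n/N = 2184/10613 = 0.20578536.
Var(ȳ) = (1 − 0.20578536)·0.6654/2184 = 0.79421464·3.0467033 × 10^-4 = 2.4197364 × 10^-4.

2.420 × 10^-4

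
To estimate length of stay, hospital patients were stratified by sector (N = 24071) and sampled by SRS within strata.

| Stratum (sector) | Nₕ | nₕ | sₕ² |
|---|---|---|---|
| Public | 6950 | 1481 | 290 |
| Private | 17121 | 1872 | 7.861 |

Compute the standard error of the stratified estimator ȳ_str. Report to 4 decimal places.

0.1214

Var(ȳ_str) = Σₕ Wₕ²(1 − fₕ)sₕ²/nₕ with Wₕ = Nₕ/N, N = 24071.
Public: Wₕ = 0.28872918; term = 0.28872918²·(1 − 0.21309353)·290/1481 = 0.012845393.
Private: Wₕ = 0.71127082; term = 0.71127082²·(1 − 0.10933941)·7.861/1872 = 0.001892144.
Sum = 0.014737537.
SE = √(0.014737537) = 0.1214.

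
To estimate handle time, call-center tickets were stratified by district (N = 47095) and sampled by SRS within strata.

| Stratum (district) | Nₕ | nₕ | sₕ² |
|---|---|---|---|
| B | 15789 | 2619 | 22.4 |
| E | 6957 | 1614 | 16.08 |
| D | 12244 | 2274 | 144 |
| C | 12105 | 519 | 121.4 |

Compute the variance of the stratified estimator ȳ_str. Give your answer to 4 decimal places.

0.0192

Var(ȳ_str) = Σₕ Wₕ²(1 − fₕ)sₕ²/nₕ with Wₕ = Nₕ/N, N = 47095.
B: Wₕ = 0.33525852; term = 0.33525852²·(1 − 0.16587498)·22.4/2619 = 8.018688 × 10^-4.
E: Wₕ = 0.14772269; term = 0.14772269²·(1 − 0.23199655)·16.08/1614 = 1.6697063 × 10^-4.
D: Wₕ = 0.25998514; term = 0.25998514²·(1 − 0.18572362)·144/2274 = 0.003485306.
C: Wₕ = 0.25703366; term = 0.25703366²·(1 − 0.04287485)·121.4/519 = 0.014791085.
Sum = 0.01924523.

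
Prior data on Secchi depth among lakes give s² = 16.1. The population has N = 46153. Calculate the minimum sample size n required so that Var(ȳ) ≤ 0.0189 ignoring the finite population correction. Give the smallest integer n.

Without fpc, n₀ = s²/D = 16.1/0.0189 = 851.8519.
Rounding up, n = 852.

852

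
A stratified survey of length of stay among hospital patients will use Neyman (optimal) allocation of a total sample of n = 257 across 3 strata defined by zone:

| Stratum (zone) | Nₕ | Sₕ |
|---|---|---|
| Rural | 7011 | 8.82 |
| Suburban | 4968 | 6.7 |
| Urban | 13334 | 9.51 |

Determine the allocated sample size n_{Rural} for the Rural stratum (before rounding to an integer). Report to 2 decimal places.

71.61

Neyman allocation: nₕ = n·NₕSₕ / Σⱼ NⱼSⱼ.
Σ NⱼSⱼ = 7011·8.82 + 4968·6.7 + 13334·9.51 = 221928.96.
n_{Rural} = 257·7011·8.82 / 221928.96 = 71.61.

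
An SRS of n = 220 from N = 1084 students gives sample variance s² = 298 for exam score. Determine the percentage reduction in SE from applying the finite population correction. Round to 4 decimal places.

10.7225

f = n/N = 220/1084 = 0.20295203.
SE_no-fpc = √(s²/n) = 1.1638494; SE_fpc = √((1−f)s²/n) = 1.0390562.
Ratio = √(1−f) = 0.89277543. Reduction = 100·(1 − 0.89277543) = 10.7225%.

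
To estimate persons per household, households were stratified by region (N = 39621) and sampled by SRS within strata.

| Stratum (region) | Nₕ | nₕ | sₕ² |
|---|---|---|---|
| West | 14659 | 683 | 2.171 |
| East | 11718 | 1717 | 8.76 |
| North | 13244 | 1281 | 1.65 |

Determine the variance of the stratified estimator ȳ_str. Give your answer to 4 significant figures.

9.257 × 10^-4

Var(ȳ_str) = Σₕ Wₕ²(1 − fₕ)sₕ²/nₕ with Wₕ = Nₕ/N, N = 39621.
West: Wₕ = 0.36998057; term = 0.36998057²·(1 − 0.04659254)·2.171/683 = 4.148351 × 10^-4.
East: Wₕ = 0.29575225; term = 0.29575225²·(1 − 0.14652671)·8.76/1717 = 3.8087272 × 10^-4.
North: Wₕ = 0.33426718; term = 0.33426718²·(1 − 0.09672304)·1.65/1281 = 1.2999996 × 10^-4.
Sum = 9.2570778 × 10^-4.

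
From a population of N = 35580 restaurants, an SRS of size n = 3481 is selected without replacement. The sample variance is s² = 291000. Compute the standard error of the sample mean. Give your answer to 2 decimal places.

Under SRS without replacement, Var(ȳ) = (1 − f)·s²/n with f = n/N = 3481/35580 = 0.09783586.
Var(ȳ) = (1 − 0.09783586)·291000/3481 = 0.90216414·83.596668 = 75.417916.
SE(ȳ) = √(75.417916) = 8.68.

8.68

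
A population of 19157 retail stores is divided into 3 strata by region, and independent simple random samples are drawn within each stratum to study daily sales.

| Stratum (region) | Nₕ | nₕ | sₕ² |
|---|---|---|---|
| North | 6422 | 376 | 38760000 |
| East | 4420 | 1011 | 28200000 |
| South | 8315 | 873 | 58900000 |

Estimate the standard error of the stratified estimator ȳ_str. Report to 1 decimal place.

153.1

Var(ȳ_str) = Σₕ Wₕ²(1 − fₕ)sₕ²/nₕ with Wₕ = Nₕ/N, N = 19157.
North: Wₕ = 0.33522994; term = 0.33522994²·(1 − 0.05854874)·38760000/376 = 10906.348.
East: Wₕ = 0.23072506; term = 0.23072506²·(1 − 0.22873303)·28200000/1011 = 1145.2287.
South: Wₕ = 0.43404500; term = 0.43404500²·(1 − 0.10499098)·58900000/873 = 11376.22.
Sum = 23427.797.
SE = √(23427.797) = 153.1.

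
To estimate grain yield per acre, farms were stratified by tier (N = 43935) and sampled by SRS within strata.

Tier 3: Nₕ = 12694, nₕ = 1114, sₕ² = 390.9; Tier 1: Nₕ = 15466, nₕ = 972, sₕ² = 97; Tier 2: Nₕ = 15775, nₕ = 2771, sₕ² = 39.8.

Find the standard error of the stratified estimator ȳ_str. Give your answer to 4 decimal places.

Var(ȳ_str) = Σₕ Wₕ²(1 − fₕ)sₕ²/nₕ with Wₕ = Nₕ/N, N = 43935.
Tier 3: Wₕ = 0.28892682; term = 0.28892682²·(1 − 0.08775800)·390.9/1114 = 0.026721835.
Tier 1: Wₕ = 0.35202003; term = 0.35202003²·(1 − 0.06284754)·97/972 = 0.01158912.
Tier 2: Wₕ = 0.35905315; term = 0.35905315²·(1 − 0.17565769)·39.8/2771 = 0.0015264114.
Sum = 0.039837366.
SE = √(0.039837366) = 0.1996.

0.1996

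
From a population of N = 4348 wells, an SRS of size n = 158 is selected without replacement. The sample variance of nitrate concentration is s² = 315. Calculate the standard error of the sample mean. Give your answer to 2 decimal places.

Under SRS without replacement, Var(ȳ) = (1 − f)·s²/n with f = n/N = 158/4348 = 0.03633855.
Var(ȳ) = (1 − 0.03633855)·315/158 = 0.96366145·1.9936709 = 1.9212238.
SE(ȳ) = √(1.9212238) = 1.39.

1.39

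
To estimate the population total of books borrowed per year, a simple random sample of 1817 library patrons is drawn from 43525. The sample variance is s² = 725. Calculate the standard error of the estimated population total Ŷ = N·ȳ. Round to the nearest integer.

Var(Ŷ) = N²·Var(ȳ) = N²·(1 − n/N)·s²/n.
f = 1817/43525 = 0.04174612; Var(ȳ) = 0.95825388·725/1817 = 0.38235226.
Var(Ŷ) = 43525² · 0.38235226 = 7.2433792 × 10^8.
SE(Ŷ) = √(7.2433792 × 10^8) = 26914.

26914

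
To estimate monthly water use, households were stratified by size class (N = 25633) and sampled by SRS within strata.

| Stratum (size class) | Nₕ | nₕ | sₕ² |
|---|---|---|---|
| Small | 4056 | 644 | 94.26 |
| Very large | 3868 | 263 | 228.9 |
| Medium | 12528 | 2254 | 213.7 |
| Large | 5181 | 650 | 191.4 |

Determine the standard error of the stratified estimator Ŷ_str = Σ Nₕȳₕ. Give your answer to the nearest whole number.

5769

Var(Ŷ_str) = Σₕ Nₕ²(1 − fₕ)sₕ²/nₕ.
Small: 4056²·(1 − 644/4056)·94.26/644 = 2.025576 × 10^6.
Very large: 3868²·(1 − 263/3868)·228.9/263 = 1.2136174 × 10^7.
Medium: 12528²·(1 − 2254/12528)·213.7/2254 = 1.2203149 × 10^7.
Large: 5181²·(1 − 650/5181)·191.4/650 = 6.9125173 × 10^6.
Sum = 3.3277416 × 10^7.
SE = √(3.3277416 × 10^7) = 5769.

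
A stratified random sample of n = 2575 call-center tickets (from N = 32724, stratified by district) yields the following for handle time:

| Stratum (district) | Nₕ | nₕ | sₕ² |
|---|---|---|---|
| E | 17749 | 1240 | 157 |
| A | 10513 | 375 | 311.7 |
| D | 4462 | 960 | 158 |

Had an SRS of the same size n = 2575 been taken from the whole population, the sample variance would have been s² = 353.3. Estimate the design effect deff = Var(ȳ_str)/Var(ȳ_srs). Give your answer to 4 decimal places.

Var(ȳ_str) = Σ Wₕ²(1−fₕ)sₕ²/nₕ with Wₕ = Nₕ/32724:
  E: (17749/32724)²·(1−1240/17749)·157/1240 = 0.034644943
  A: (10513/32724)²·(1−375/10513)·311.7/375 = 0.082727846
  D: (4462/32724)²·(1−960/4462)·158/960 = 0.0024015896
  → Var(ȳ_str) = 0.11977438.
Var(ȳ_srs) = (1 − 2575/32724)·353.3/2575 = 0.12640753.
deff = 0.11977438 / 0.12640753 = 0.9475.

0.9475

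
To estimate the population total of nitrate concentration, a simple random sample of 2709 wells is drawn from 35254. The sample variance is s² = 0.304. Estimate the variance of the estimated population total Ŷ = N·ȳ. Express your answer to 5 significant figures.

Var(Ŷ) = N²·Var(ȳ) = N²·(1 − n/N)·s²/n.
f = 2709/35254 = 0.07684234; Var(ȳ) = 0.92315766·0.304/2709 = 1.035954 × 10^-4.
Var(Ŷ) = 35254² · (1.035954 × 10^-4) = 128752.97.

128750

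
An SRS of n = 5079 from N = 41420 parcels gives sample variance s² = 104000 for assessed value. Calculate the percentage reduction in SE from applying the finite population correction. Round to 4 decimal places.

f = n/N = 5079/41420 = 0.12262192.
SE_no-fpc = √(s²/n) = 4.5250936; SE_fpc = √((1−f)s²/n) = 4.2385855.
Ratio = √(1−f) = 0.93668462. Reduction = 100·(1 − 0.93668462) = 6.3315%.

6.3315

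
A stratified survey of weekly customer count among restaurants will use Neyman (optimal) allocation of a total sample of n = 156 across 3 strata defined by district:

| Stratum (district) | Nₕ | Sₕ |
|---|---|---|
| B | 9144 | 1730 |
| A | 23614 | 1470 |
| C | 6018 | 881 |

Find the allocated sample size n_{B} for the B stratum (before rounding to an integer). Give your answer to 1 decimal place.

44.2

Neyman allocation: nₕ = n·NₕSₕ / Σⱼ NⱼSⱼ.
Σ NⱼSⱼ = 9144·1730 + 23614·1470 + 6018·881 = 5.5833558 × 10^7.
n_{B} = 156·9144·1730 / (5.5833558 × 10^7) = 44.2.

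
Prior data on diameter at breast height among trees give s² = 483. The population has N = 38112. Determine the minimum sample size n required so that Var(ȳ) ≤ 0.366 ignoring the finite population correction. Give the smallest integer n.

Without fpc, n₀ = s²/D = 483/0.366 = 1319.6721.
Rounding up, n = 1320.

1320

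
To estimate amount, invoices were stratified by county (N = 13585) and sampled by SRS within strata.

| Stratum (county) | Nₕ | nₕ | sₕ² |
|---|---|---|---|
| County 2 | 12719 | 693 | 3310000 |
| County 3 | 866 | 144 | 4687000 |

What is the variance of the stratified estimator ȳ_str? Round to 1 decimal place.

Var(ȳ_str) = Σₕ Wₕ²(1 − fₕ)sₕ²/nₕ with Wₕ = Nₕ/N, N = 13585.
County 2: Wₕ = 0.93625322; term = 0.93625322²·(1 − 0.05448542)·3310000/693 = 3958.6731.
County 3: Wₕ = 0.06374678; term = 0.06374678²·(1 − 0.16628176)·4687000/144 = 110.27277.
Sum = 4068.9459.

4068.9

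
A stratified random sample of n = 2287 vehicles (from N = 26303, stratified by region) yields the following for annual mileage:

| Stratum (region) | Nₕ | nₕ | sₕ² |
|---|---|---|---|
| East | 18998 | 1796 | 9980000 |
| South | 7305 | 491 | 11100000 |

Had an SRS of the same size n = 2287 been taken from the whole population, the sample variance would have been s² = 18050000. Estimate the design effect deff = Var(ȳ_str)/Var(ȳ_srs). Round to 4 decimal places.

Var(ȳ_str) = Σ Wₕ²(1−fₕ)sₕ²/nₕ with Wₕ = Nₕ/26303:
  East: (18998/26303)²·(1−1796/18998)·9980000/1796 = 2624.8257
  South: (7305/26303)²·(1−491/7305)·11100000/491 = 1626.497
  → Var(ȳ_str) = 4251.3227.
Var(ȳ_srs) = (1 − 2287/26303)·18050000/2287 = 7206.202.
deff = 4251.3227 / 7206.202 = 0.5900.

0.5900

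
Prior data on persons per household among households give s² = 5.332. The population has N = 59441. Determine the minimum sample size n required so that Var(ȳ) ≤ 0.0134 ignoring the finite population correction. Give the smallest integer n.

398

Without fpc, n₀ = s²/D = 5.332/0.0134 = 397.9104.
Rounding up, n = 398.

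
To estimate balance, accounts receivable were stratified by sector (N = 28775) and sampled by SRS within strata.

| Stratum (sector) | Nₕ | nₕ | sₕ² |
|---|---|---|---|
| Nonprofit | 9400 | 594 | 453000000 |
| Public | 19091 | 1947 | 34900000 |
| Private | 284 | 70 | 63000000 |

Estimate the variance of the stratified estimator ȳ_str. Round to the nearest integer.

Var(ȳ_str) = Σₕ Wₕ²(1 − fₕ)sₕ²/nₕ with Wₕ = Nₕ/N, N = 28775.
Nonprofit: Wₕ = 0.32667246; term = 0.32667246²·(1 − 0.06319149)·453000000/594 = 76240.832.
Public: Wₕ = 0.66345786; term = 0.66345786²·(1 − 0.10198523)·34900000/1947 = 7085.486.
Private: Wₕ = 0.00986968; term = 0.00986968²·(1 − 0.24647887)·63000000/70 = 66.06082.
Sum = 83392.379.

83392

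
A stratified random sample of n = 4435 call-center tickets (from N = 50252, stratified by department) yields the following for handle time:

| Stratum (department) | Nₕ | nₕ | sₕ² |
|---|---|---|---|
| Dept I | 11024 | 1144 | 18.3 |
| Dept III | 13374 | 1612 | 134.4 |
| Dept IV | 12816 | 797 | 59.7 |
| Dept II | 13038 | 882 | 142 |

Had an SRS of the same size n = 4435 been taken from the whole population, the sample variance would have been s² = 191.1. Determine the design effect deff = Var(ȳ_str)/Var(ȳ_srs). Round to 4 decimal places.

0.5233

Var(ȳ_str) = Σ Wₕ²(1−fₕ)sₕ²/nₕ with Wₕ = Nₕ/50252:
  Dept I: (11024/50252)²·(1−1144/11024)·18.3/1144 = 6.8994506 × 10^-4
  Dept III: (13374/50252)²·(1−1612/13374)·134.4/1612 = 0.0051936182
  Dept IV: (12816/50252)²·(1−797/12816)·59.7/797 = 0.0045690945
  Dept II: (13038/50252)²·(1−882/13038)·142/882 = 0.010104498
  → Var(ȳ_str) = 0.020557156.
Var(ȳ_srs) = (1 − 4435/50252)·191.1/4435 = 0.039286231.
deff = 0.020557156 / 0.039286231 = 0.5233.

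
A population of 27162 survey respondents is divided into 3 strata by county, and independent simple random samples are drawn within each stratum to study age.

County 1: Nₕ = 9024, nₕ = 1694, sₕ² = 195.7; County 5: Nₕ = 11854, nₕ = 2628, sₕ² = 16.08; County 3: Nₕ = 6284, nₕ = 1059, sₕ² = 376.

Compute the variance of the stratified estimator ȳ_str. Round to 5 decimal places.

Var(ȳ_str) = Σₕ Wₕ²(1 − fₕ)sₕ²/nₕ with Wₕ = Nₕ/N, N = 27162.
County 1: Wₕ = 0.33222885; term = 0.33222885²·(1 − 0.18772163)·195.7/1694 = 0.010357549.
County 5: Wₕ = 0.43641853; term = 0.43641853²·(1 − 0.22169732)·16.08/2628 = 9.0701729 × 10^-4.
County 3: Wₕ = 0.23135262; term = 0.23135262²·(1 − 0.16852323)·376/1059 = 0.015801229.
Sum = 0.027065795.

0.02707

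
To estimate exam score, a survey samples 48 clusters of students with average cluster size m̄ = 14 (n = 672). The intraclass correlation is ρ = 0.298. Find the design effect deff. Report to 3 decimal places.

deff = 1 + (14 − 1)·0.298 = 1 + 3.874 = 4.874.

4.874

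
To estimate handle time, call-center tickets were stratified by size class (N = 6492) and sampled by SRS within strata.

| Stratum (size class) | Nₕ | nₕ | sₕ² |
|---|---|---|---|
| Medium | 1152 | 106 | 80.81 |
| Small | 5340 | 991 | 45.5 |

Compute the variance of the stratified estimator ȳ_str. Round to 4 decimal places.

0.0471

Var(ȳ_str) = Σₕ Wₕ²(1 − fₕ)sₕ²/nₕ with Wₕ = Nₕ/N, N = 6492.
Medium: Wₕ = 0.17744917; term = 0.17744917²·(1 − 0.09201389)·80.81/106 = 0.021796481.
Small: Wₕ = 0.82255083; term = 0.82255083²·(1 − 0.18558052)·45.5/991 = 0.025299468.
Sum = 0.047095949.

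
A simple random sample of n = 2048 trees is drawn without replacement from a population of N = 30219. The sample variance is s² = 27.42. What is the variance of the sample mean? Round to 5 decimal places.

Under SRS without replacement, Var(ȳ) = (1 − f)·s²/n with f = n/N = 2048/30219 = 0.06777193.
Var(ȳ) = (1 − 0.06777193)·27.42/2048 = 0.93222807·0.013388672 = 0.012481296.

0.01248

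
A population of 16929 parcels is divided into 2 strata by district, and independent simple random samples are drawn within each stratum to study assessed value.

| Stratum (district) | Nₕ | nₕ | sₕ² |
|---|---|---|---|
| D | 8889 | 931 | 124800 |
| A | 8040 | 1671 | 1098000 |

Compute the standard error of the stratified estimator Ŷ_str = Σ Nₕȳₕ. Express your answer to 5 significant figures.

207680

Var(Ŷ_str) = Σₕ Nₕ²(1 − fₕ)sₕ²/nₕ.
D: 8889²·(1 − 931/8889)·124800/931 = 9.4824759 × 10^9.
A: 8040²·(1 − 1671/8040)·1098000/1671 = 3.364753 × 10^10.
Sum = 4.3130006 × 10^10.
SE = √(4.3130006 × 10^10) = 207680.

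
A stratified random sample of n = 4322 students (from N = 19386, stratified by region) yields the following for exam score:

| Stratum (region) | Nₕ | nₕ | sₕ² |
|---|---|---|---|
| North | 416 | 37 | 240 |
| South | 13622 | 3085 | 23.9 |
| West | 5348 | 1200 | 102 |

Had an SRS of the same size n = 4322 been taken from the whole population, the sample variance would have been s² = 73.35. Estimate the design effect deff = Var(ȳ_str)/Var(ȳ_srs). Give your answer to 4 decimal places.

0.8112

Var(ȳ_str) = Σ Wₕ²(1−fₕ)sₕ²/nₕ with Wₕ = Nₕ/19386:
  North: (416/19386)²·(1−37/416)·240/37 = 0.0027212325
  South: (13622/19386)²·(1−3085/13622)·23.9/3085 = 0.0029588583
  West: (5348/19386)²·(1−1200/5348)·102/1200 = 0.0050173299
  → Var(ȳ_str) = 0.010697421.
Var(ȳ_srs) = (1 − 4322/19386)·73.35/4322 = 0.013187651.
deff = 0.010697421 / 0.013187651 = 0.8112.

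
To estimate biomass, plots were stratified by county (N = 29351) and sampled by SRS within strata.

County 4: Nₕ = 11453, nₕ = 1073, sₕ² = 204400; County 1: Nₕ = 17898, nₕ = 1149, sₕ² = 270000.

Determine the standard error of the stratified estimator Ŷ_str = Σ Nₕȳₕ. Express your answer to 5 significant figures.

Var(Ŷ_str) = Σₕ Nₕ²(1 − fₕ)sₕ²/nₕ.
County 4: 11453²·(1 − 1073/11453)·204400/1073 = 2.2646328 × 10^10.
County 1: 17898²·(1 − 1149/17898)·270000/1149 = 7.0442883 × 10^10.
Sum = 9.3089211 × 10^10.
SE = √(9.3089211 × 10^10) = 305110.

305110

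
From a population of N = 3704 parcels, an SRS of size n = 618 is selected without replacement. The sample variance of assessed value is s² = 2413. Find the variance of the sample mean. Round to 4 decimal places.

3.2531

Under SRS without replacement, Var(ȳ) = (1 − f)·s²/n with f = n/N = 618/3704 = 0.16684665.
Var(ȳ) = (1 − 0.16684665)·2413/618 = 0.83315335·3.9045307 = 3.2530729.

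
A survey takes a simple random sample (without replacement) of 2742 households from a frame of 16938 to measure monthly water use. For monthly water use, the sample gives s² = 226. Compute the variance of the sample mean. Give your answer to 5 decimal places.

Under SRS without replacement, Var(ȳ) = (1 − f)·s²/n with f = n/N = 2742/16938 = 0.16188452.
Var(ȳ) = (1 − 0.16188452)·226/2742 = 0.83811548·0.08242159 = 0.069078811.

0.06908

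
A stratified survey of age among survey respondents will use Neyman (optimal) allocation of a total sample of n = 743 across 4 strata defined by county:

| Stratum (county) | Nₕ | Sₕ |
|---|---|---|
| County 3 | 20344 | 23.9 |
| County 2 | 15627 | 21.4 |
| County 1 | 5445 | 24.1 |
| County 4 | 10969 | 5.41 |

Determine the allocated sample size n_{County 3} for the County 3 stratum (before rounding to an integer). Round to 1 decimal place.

Neyman allocation: nₕ = n·NₕSₕ / Σⱼ NⱼSⱼ.
Σ NⱼSⱼ = 20344·23.9 + 15627·21.4 + 5445·24.1 + 10969·5.41 = 1.0112062 × 10^6.
n_{County 3} = 743·20344·23.9 / (1.0112062 × 10^6) = 357.3.

357.3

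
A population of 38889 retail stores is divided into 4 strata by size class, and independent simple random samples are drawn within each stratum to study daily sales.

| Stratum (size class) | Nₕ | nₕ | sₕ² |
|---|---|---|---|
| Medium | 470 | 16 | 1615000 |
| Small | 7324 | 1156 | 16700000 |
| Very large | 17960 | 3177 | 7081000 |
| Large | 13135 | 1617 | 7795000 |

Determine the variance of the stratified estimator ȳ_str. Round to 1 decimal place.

Var(ȳ_str) = Σₕ Wₕ²(1 − fₕ)sₕ²/nₕ with Wₕ = Nₕ/N, N = 38889.
Medium: Wₕ = 0.01208568; term = 0.01208568²·(1 − 0.03404255)·1615000/16 = 14.241401.
Small: Wₕ = 0.18833089; term = 0.18833089²·(1 − 0.15783725)·16700000/1156 = 431.51688.
Very large: Wₕ = 0.46182725; term = 0.46182725²·(1 − 0.17689310)·7081000/3177 = 391.28458.
Large: Wₕ = 0.33775618; term = 0.33775618²·(1 − 0.12310620)·7795000/1617 = 482.23608.
Sum = 1319.2789.

1319.3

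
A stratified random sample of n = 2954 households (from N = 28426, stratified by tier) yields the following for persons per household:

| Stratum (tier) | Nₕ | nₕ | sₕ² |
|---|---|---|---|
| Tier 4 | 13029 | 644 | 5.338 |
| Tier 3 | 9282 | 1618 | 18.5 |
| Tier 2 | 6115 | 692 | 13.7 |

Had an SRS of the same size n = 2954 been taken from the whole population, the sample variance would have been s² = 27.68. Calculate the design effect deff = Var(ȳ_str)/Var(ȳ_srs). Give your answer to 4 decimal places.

0.4138

Var(ȳ_str) = Σ Wₕ²(1−fₕ)sₕ²/nₕ with Wₕ = Nₕ/28426:
  Tier 4: (13029/28426)²·(1−644/13029)·5.338/644 = 0.0016552679
  Tier 3: (9282/28426)²·(1−1618/9282)·18.5/1618 = 0.0010066043
  Tier 2: (6115/28426)²·(1−692/6115)·13.7/692 = 8.1249189 × 10^-4
  → Var(ȳ_str) = 0.0034743641.
Var(ȳ_srs) = (1 − 2954/28426)·27.68/2954 = 0.0083965889.
deff = 0.0034743641 / 0.0083965889 = 0.4138.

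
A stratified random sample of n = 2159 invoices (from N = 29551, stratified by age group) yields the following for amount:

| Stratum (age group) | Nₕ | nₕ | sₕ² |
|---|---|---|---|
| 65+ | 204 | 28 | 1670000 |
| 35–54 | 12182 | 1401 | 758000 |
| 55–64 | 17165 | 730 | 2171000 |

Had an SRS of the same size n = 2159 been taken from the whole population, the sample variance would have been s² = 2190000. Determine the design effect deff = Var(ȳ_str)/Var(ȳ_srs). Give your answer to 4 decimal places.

1.1109

Var(ȳ_str) = Σ Wₕ²(1−fₕ)sₕ²/nₕ with Wₕ = Nₕ/29551:
  65+: (204/29551)²·(1−28/204)·1670000/28 = 2.4522058
  35–54: (12182/29551)²·(1−1401/12182)·758000/1401 = 81.370006
  55–64: (17165/29551)²·(1−730/17165)·2171000/730 = 960.74054
  → Var(ȳ_str) = 1044.5628.
Var(ȳ_srs) = (1 − 2159/29551)·2190000/2159 = 940.24933.
deff = 1044.5628 / 940.24933 = 1.1109.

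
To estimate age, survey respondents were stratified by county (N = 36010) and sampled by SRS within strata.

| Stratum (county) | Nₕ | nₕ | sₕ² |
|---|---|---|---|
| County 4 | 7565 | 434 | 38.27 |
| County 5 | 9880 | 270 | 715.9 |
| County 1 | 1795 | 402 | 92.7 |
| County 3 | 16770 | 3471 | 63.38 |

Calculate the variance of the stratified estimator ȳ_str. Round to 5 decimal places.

0.20140

Var(ȳ_str) = Σₕ Wₕ²(1 − fₕ)sₕ²/nₕ with Wₕ = Nₕ/N, N = 36010.
County 4: Wₕ = 0.21008053; term = 0.21008053²·(1 − 0.05736946)·38.27/434 = 0.0036684437.
County 5: Wₕ = 0.27436823; term = 0.27436823²·(1 − 0.02732794)·715.9/270 = 0.19414343.
County 1: Wₕ = 0.04984726; term = 0.04984726²·(1 − 0.22395543)·92.7/402 = 4.4465482 × 10^-4.
County 3: Wₕ = 0.46570397; term = 0.46570397²·(1 − 0.20697674)·63.38/3471 = 0.0031405335.
Sum = 0.20139706.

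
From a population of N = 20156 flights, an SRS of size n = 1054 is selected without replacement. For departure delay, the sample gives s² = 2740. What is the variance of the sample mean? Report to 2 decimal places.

2.46

Under SRS without replacement, Var(ȳ) = (1 − f)·s²/n with f = n/N = 1054/20156 = 0.05229212.
Var(ȳ) = (1 − 0.05229212)·2740/1054 = 0.94770788·2.5996205 = 2.4636808.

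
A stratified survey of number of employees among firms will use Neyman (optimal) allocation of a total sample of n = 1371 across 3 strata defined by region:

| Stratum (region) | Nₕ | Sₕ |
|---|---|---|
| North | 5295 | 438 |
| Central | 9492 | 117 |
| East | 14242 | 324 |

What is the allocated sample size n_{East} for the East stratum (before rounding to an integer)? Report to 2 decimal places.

Neyman allocation: nₕ = n·NₕSₕ / Σⱼ NⱼSⱼ.
Σ NⱼSⱼ = 5295·438 + 9492·117 + 14242·324 = 8.044182 × 10^6.
n_{East} = 1371·14242·324 / (8.044182 × 10^6) = 786.45.

786.45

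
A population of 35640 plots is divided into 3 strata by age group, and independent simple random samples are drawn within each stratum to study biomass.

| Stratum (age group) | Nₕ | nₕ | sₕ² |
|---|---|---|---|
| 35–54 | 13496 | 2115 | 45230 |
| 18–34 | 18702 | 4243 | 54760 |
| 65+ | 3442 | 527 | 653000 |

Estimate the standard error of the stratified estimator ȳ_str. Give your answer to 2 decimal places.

3.89

Var(ȳ_str) = Σₕ Wₕ²(1 − fₕ)sₕ²/nₕ with Wₕ = Nₕ/N, N = 35640.
35–54: Wₕ = 0.37867565; term = 0.37867565²·(1 − 0.15671310)·45230/2115 = 2.5859869.
18–34: Wₕ = 0.52474747; term = 0.52474747²·(1 − 0.22687413)·54760/4243 = 2.7475229.
65+: Wₕ = 0.09657688; term = 0.09657688²·(1 − 0.15310866)·653000/527 = 9.7876087.
Sum = 15.121119.
SE = √(15.121119) = 3.89.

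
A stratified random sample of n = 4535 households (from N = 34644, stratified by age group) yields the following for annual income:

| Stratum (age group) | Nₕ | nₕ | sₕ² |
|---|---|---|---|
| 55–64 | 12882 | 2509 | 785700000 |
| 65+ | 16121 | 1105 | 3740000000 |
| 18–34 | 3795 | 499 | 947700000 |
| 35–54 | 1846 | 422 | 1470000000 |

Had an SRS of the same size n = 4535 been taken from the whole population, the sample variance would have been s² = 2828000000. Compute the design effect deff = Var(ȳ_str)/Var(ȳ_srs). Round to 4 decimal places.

1.3745

Var(ȳ_str) = Σ Wₕ²(1−fₕ)sₕ²/nₕ with Wₕ = Nₕ/34644:
  55–64: (12882/34644)²·(1−2509/12882)·785700000/2509 = 34864.842
  65+: (16121/34644)²·(1−1105/16121)·3740000000/1105 = 682652.21
  18–34: (3795/34644)²·(1−499/3795)·947700000/499 = 19793.074
  35–54: (1846/34644)²·(1−422/1846)·1470000000/422 = 7629.4022
  → Var(ȳ_str) = 744939.53.
Var(ȳ_srs) = (1 − 4535/34644)·2828000000/4535 = 541963.97.
deff = 744939.53 / 541963.97 = 1.3745.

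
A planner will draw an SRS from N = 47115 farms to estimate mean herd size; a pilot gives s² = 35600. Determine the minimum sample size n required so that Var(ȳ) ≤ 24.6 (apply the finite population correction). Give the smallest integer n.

1405

Without fpc, n₀ = s²/D = 35600/24.6 = 1447.1545.
With fpc, (1 − n/N)·s²/n ≤ D requires n ≥ n₀/(1 + n₀/N) = 1447.1545/(1 + 1447.1545/47115) = 1404.0292.
Rounding up, n = 1405.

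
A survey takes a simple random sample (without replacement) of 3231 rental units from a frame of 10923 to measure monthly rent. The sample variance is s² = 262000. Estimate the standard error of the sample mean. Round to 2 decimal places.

7.56

Under SRS without replacement, Var(ȳ) = (1 − f)·s²/n with f = n/N = 3231/10923 = 0.29579786.
Var(ȳ) = (1 − 0.29579786)·262000/3231 = 0.70420214·81.089446 = 57.103362.
SE(ȳ) = √(57.103362) = 7.56.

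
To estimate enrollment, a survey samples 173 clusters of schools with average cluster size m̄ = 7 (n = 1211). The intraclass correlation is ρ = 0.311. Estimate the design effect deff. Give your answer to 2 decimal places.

deff = 1 + (7 − 1)·0.311 = 1 + 1.866 = 2.866.

2.87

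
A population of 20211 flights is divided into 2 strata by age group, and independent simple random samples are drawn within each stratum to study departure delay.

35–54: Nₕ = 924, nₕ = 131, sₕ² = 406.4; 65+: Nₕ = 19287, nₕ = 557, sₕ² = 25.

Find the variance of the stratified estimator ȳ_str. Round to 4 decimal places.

Var(ȳ_str) = Σₕ Wₕ²(1 − fₕ)sₕ²/nₕ with Wₕ = Nₕ/N, N = 20211.
35–54: Wₕ = 0.04571768; term = 0.04571768²·(1 − 0.14177489)·406.4/131 = 0.0055648307.
65+: Wₕ = 0.95428232; term = 0.95428232²·(1 − 0.02887956)·25/557 = 0.039692794.
Sum = 0.045257625.

0.0453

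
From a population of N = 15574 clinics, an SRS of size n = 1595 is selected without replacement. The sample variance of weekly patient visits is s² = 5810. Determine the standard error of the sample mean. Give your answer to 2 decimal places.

1.81

Under SRS without replacement, Var(ȳ) = (1 − f)·s²/n with f = n/N = 1595/15574 = 0.10241428.
Var(ȳ) = (1 − 0.10241428)·5810/1595 = 0.89758572·3.6426332 = 3.2695756.
SE(ȳ) = √(3.2695756) = 1.81.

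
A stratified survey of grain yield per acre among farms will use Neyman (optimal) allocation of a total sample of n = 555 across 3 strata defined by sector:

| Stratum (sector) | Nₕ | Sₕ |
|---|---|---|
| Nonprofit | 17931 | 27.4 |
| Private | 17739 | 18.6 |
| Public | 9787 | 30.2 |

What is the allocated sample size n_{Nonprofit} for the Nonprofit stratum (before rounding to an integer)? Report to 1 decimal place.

Neyman allocation: nₕ = n·NₕSₕ / Σⱼ NⱼSⱼ.
Σ NⱼSⱼ = 17931·27.4 + 17739·18.6 + 9787·30.2 = 1.1168222 × 10^6.
n_{Nonprofit} = 555·17931·27.4 / (1.1168222 × 10^6) = 244.2.

244.2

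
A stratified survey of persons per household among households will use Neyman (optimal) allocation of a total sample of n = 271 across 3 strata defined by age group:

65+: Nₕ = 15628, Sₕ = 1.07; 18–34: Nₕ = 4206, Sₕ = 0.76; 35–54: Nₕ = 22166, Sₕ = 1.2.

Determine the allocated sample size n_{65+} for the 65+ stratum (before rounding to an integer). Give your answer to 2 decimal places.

97.42

Neyman allocation: nₕ = n·NₕSₕ / Σⱼ NⱼSⱼ.
Σ NⱼSⱼ = 15628·1.07 + 4206·0.76 + 22166·1.2 = 46517.72.
n_{65+} = 271·15628·1.07 / 46517.72 = 97.42.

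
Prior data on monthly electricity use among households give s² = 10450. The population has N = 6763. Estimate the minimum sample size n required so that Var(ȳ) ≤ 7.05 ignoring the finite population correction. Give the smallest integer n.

1483

Without fpc, n₀ = s²/D = 10450/7.05 = 1482.2695.
Rounding up, n = 1483.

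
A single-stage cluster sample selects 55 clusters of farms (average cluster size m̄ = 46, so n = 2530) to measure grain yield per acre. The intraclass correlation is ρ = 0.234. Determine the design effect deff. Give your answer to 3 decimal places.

deff = 1 + (46 − 1)·0.234 = 1 + 10.53 = 11.53.

11.530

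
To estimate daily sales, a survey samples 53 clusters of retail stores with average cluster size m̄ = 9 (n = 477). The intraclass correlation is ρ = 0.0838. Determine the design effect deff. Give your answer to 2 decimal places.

deff = 1 + (9 − 1)·0.0838 = 1 + 0.6704 = 1.6704.

1.67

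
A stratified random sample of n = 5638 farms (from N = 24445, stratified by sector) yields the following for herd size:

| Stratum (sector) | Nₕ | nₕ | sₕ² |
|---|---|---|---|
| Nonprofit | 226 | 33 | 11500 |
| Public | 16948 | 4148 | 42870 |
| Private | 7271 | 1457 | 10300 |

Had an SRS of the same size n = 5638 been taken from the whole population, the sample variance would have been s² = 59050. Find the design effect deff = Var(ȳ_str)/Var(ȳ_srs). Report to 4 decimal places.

Var(ȳ_str) = Σ Wₕ²(1−fₕ)sₕ²/nₕ with Wₕ = Nₕ/24445:
  Nonprofit: (226/24445)²·(1−33/226)·11500/33 = 0.025437215
  Public: (16948/24445)²·(1−4148/16948)·42870/4148 = 3.7520021
  Private: (7271/24445)²·(1−1457/7271)·10300/1457 = 0.50011141
  → Var(ȳ_str) = 4.2775507.
Var(ȳ_srs) = (1 − 5638/24445)·59050/5638 = 8.0579453.
deff = 4.2775507 / 8.0579453 = 0.5308.

0.5308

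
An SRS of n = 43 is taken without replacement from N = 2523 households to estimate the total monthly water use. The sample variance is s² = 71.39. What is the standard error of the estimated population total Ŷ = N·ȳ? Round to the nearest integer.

Var(Ŷ) = N²·Var(ȳ) = N²·(1 − n/N)·s²/n.
f = 43/2523 = 0.01704320; Var(ȳ) = 0.98295680·71.39/43 = 1.6319369.
Var(Ŷ) = 2523² · 1.6319369 = 1.0388142 × 10^7.
SE(Ŷ) = √(1.0388142 × 10^7) = 3223.

3223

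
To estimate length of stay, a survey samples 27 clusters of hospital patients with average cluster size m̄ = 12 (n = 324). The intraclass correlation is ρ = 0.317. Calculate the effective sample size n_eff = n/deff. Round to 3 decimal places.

72.209

deff = 1 + (12 − 1)·0.317 = 1 + 3.487 = 4.487.
n_eff = 324 / 4.487 = 72.209.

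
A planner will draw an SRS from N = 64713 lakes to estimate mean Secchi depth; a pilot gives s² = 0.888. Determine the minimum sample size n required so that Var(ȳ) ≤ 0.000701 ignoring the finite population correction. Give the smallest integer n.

1267

Without fpc, n₀ = s²/D = 0.888/0.000701 = 1266.7618.
Rounding up, n = 1267.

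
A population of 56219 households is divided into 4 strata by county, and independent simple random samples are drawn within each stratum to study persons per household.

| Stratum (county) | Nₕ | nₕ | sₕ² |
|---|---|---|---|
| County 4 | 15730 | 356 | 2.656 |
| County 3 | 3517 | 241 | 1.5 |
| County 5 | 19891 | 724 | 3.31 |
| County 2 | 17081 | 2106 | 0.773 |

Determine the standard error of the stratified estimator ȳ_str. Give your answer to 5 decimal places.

0.03427

Var(ȳ_str) = Σₕ Wₕ²(1 − fₕ)sₕ²/nₕ with Wₕ = Nₕ/N, N = 56219.
County 4: Wₕ = 0.27979864; term = 0.27979864²·(1 − 0.02263191)·2.656/356 = 5.7085714 × 10^-4.
County 3: Wₕ = 0.06255892; term = 0.06255892²·(1 − 0.06852431)·1.5/241 = 2.2689464 × 10^-5.
County 5: Wₕ = 0.35381277; term = 0.35381277²·(1 − 0.03639837)·3.31/724 = 5.5148532 × 10^-4.
County 2: Wₕ = 0.30382967; term = 0.30382967²·(1 − 0.12329489)·0.773/2106 = 2.9705374 × 10^-5.
Sum = 0.0011747373.
SE = √(0.0011747373) = 0.03427.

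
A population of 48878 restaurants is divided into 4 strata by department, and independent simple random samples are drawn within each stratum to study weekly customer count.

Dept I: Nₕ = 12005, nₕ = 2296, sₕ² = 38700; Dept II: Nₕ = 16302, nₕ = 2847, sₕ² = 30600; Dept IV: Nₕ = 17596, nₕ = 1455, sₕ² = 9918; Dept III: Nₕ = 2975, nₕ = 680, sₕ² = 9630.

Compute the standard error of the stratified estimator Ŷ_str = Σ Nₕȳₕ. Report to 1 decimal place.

Var(Ŷ_str) = Σₕ Nₕ²(1 − fₕ)sₕ²/nₕ.
Dept I: 12005²·(1 − 2296/12005)·38700/2296 = 1.9646073 × 10^9.
Dept II: 16302²·(1 − 2847/16302)·30600/2847 = 2.3575372 × 10^9.
Dept IV: 17596²·(1 − 1455/17596)·9918/1455 = 1.9360007 × 10^9.
Dept III: 2975²·(1 − 680/2975)·9630/680 = 9.6691219 × 10^7.
Sum = 6.3548364 × 10^9.
SE = √(6.3548364 × 10^9) = 79717.2.

79717.2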